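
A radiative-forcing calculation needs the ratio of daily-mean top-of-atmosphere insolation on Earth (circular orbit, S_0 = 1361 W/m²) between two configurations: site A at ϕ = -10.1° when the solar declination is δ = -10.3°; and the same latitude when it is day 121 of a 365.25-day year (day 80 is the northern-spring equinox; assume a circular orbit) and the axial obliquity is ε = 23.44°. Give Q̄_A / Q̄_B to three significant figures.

— Configuration A (ϕ=-10.1°):
cos h₀ = −tan(-10.1°) tan(-10.300°) = -0.0324, h₀ = 1.6032 rad.
Bracket: h₀ sin ϕ sin δ + cos ϕ cos δ sin h₀ = 1.6032×-0.17537×-0.17880 + 0.98450×0.98389×0.99948 = 0.050270 + 0.968136 = 1.018406.
Q̄ = (S_0/π) × [bracket] = (1361/π) × 1.018406 = 441.19 W/m².
— Configuration B (ϕ=-10.1°):
Solar longitude: L_s = 360° × (121 − 80)/365.25 = 40.411°.
sin δ = sin 23.44° × sin 40.411° = 0.25787, so δ = +14.944°.
cos h₀ = −tan(-10.1°) tan(+14.944°) = 0.0475, h₀ = 1.5232 rad.
Bracket: h₀ sin ϕ sin δ + cos ϕ cos δ sin h₀ = 1.5232×-0.17537×0.25787 + 0.98450×0.96618×0.99887 = -0.068883 + 0.950129 = 0.881246.
Q̄ = (S_0/π) × [bracket] = (1361/π) × 0.881246 = 381.77 W/m².
Ratio Q̄_A / Q̄_B = 441.19 / 381.77 = 1.156.

Q̄_A / Q̄_B ≈ 1.16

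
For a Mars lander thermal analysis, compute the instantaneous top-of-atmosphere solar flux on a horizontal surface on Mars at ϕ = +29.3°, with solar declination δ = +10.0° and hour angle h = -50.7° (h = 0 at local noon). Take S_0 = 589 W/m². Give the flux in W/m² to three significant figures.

cos θ_z = sin ϕ sin δ + cos ϕ cos δ cos h = 0.084980 + 0.543961 = 0.628941.
Flux = S_0 · cos θ_z = 589 × 0.628941 = 370.4 W/m².

370 W/m²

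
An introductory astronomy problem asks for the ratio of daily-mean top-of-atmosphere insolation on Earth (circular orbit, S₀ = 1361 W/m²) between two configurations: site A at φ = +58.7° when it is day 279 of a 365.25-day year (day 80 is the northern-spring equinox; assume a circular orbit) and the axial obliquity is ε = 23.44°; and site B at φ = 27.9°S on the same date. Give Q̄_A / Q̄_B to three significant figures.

Q̄_A / Q̄_B ≈ 0.392

— Configuration A (φ=+58.7°):
Solar longitude: λ_s = 360° × (279 − 80)/365.25 = 196.140°.
sin δ = sin 23.44° × sin 196.140° = -0.11058, so δ = -6.349°.
cos H₀ = −tan(+58.7°) tan(-6.349°) = 0.1830, H₀ = 1.3868 rad.
Bracket: H₀ sin φ sin δ + cos φ cos δ sin H₀ = 1.3868×0.85446×-0.11058 + 0.51952×0.99387×0.98311 = -0.131033 + 0.507614 = 0.376581.
Q̄ = (S₀/π) × [bracket] = (1361/π) × 0.376581 = 163.14 W/m².
— Configuration B (φ=-27.9°):
cos H₀ = −tan(-27.9°) tan(-6.349°) = -0.0589, H₀ = 1.6297 rad.
Bracket: H₀ sin φ sin δ + cos φ cos δ sin H₀ = 1.6297×-0.46793×-0.11058 + 0.88377×0.99387×0.99826 = 0.084327 + 0.876824 = 0.961151.
Q̄ = (S₀/π) × [bracket] = (1361/π) × 0.961151 = 416.39 W/m².
Ratio Q̄_A / Q̄_B = 163.14 / 416.39 = 0.3918.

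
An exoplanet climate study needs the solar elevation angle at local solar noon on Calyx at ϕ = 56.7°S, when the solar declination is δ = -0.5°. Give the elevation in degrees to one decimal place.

33.8°

At local noon the hour angle is zero, so the zenith angle equals |ϕ − δ| = |-56.7° − (-0.500°)| = 56.200°.
Elevation = 90° − 56.200° = 33.8°.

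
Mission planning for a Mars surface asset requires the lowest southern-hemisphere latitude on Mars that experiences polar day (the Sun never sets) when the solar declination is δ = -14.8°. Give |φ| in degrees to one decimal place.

|φ| = 75.2°

Polar day requires cos H₀ = −tan φ tan δ ≤ −1, i.e. tan φ tan δ ≥ 1.
The boundary is |tan φ| · |tan δ| = 1, so |φ| = 90° − |δ| = 90° − 14.8° = 75.2° in the southern hemisphere.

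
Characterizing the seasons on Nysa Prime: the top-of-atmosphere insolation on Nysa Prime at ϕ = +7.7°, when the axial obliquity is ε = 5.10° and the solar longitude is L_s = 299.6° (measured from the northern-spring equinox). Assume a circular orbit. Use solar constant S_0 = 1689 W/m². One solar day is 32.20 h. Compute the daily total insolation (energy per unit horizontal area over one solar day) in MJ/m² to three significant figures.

Solar declination: sin δ = sin ε · sin L_s = sin 5.10° × sin 299.6° = -0.07729, so δ = -4.433°.
cos h₀ = −tan(+7.7°) tan(-4.433°) = 0.0105, h₀ = 1.5603 rad.
Bracket: h₀ sin ϕ sin δ + cos ϕ cos δ sin h₀ = 1.5603×0.13399×-0.07729 + 0.99098×0.99701×0.99995 = -0.016159 + 0.987968 = 0.971809.
Q̄ = (S_0/π) × [bracket] = (1689/π) × 0.971809 = 522.47 W/m².
Daily total = Q̄ × 32.20 h × 3600 s/h = 522.47 × 32.20 × 3600 / 10⁶ = 60.56 MJ/m².

60.6 MJ/m²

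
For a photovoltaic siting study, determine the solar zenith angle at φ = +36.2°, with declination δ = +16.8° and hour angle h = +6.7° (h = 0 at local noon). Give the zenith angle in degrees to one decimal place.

θ_z = 20.3°

cos θ_z = sin φ sin δ + cos φ cos δ cos h = 0.170704 + 0.767243 = 0.937947.
θ_z = arccos(0.937947) = 20.3°.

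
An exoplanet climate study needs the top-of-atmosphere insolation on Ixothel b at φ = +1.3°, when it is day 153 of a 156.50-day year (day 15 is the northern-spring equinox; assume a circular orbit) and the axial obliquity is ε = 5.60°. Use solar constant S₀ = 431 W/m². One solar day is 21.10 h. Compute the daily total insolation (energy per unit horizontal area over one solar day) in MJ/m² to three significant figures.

10.4 MJ/m²

Solar longitude: λ_s = 360° × (153 − 15)/156.50 = 317.444°.
sin δ = sin 5.60° × sin 317.444° = -0.06600, so δ = -3.784°.
cos H₀ = −tan(+1.3°) tan(-3.784°) = 0.0015, H₀ = 1.5693 rad.
Bracket: H₀ sin φ sin δ + cos φ cos δ sin H₀ = 1.5693×0.02269×-0.06600 + 0.99974×0.99782×1.00000 = -0.002350 + 0.997561 = 0.995211.
Q̄ = (S₀/π) × [bracket] = (431/π) × 0.995211 = 136.53 W/m².
Daily total = Q̄ × 21.10 h × 3600 s/h = 136.53 × 21.10 × 3600 / 10⁶ = 10.37 MJ/m².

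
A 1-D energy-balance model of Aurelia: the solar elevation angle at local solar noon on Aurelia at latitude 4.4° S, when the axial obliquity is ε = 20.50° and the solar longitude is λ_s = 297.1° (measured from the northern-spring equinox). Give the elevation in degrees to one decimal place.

76.2°

Solar declination: sin δ = sin ε · sin λ_s = sin 20.50° × sin 297.1° = -0.31176, so δ = -18.165°.
At local noon the hour angle is zero, so the zenith angle equals |φ − δ| = |-4.4° − (-18.165°)| = 13.765°.
Elevation = 90° − 13.765° = 76.2°.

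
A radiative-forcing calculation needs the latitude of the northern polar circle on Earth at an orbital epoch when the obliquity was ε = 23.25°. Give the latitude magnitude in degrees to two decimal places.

The polar circle is the lowest latitude that experiences at least one full rotation of continuous daylight at the northern-summer solstice; it lies at |φ| = 90° − ε = 90° − 23.25° = 66.75°.

66.75°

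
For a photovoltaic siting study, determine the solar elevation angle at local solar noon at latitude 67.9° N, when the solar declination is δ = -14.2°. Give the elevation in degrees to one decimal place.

At local noon the hour angle is zero, so the zenith angle equals |φ − δ| = |+67.9° − (-14.200°)| = 82.100°.
Elevation = 90° − 82.100° = 7.9°.

7.9°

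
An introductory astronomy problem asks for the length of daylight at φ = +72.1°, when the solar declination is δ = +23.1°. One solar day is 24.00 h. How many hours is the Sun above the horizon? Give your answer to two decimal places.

Sunrise equation: cos H₀ = −tan φ · tan δ = -1.3206 ≤ −1, so the Sun never sets (polar day) and H₀ = π.
Daylight = 2H₀/(2π) × 24.00 h = (3.1416/π) × 24.00 = 24.00 h.

24.00 h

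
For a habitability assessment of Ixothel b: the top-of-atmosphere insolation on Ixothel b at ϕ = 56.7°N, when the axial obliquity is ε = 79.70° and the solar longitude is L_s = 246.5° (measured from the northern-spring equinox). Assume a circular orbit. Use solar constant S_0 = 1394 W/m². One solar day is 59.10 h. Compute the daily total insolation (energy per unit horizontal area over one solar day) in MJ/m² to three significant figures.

Solar declination: sin δ = sin ε · sin L_s = sin 79.70° × sin 246.5° = -0.90228, so δ = -64.460°.
cos h₀ = −tan(+56.7°) tan(-64.460°) = 3.1859 ≥ 1 ⇒ polar night, h₀ = 0 and Q̄ = 0.
Daily total = Q̄ × 59.10 h × 3600 s/h = 0.00 MJ/m².

0.00 MJ/m²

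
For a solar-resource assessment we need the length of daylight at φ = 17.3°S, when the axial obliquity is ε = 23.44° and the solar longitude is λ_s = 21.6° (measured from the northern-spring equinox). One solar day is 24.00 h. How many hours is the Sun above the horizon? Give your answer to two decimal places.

Solar declination: sin δ = sin ε · sin λ_s = sin 23.44° × sin 21.6° = 0.14644, so δ = +8.420°.
cos H₀ = −tan φ · tan δ = −tan(-17.3°) × tan(+8.420°) = 0.0461, so H₀ = 1.5247 rad = 87.36°.
Daylight = 2H₀/(2π) × 24.00 h = (1.5247/π) × 24.00 = 11.65 h.

11.65 h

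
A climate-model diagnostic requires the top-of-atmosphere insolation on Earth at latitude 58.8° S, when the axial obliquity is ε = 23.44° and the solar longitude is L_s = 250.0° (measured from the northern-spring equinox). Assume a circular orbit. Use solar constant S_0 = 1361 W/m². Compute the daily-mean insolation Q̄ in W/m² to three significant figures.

Q̄ ≈ 474 W/m²

Solar declination: sin δ = sin ε · sin L_s = sin 23.44° × sin 250.0° = -0.37380, so δ = -21.950°.
cos h₀ = −tan(-58.8°) tan(-21.950°) = -0.6655, h₀ = 2.2989 rad.
Bracket: h₀ sin ϕ sin δ + cos ϕ cos δ sin h₀ = 2.2989×-0.85536×-0.37380 + 0.51803×0.92751×0.74644 = 0.735035 + 0.358648 = 1.093683.
Q̄ = (S_0/π) × [bracket] = (1361/π) × 1.093683 = 473.8 W/m².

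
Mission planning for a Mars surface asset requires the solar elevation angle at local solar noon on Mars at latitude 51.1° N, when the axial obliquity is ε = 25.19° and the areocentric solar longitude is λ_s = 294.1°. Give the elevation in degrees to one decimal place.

sin δ = sin 25.19° × sin 294.1° = -0.38852, so δ = -22.863°.
At local noon the hour angle is zero, so the zenith angle equals |φ − δ| = |+51.1° − (-22.863°)| = 73.963°.
Elevation = 90° − 73.963° = 16.0°.

16.0°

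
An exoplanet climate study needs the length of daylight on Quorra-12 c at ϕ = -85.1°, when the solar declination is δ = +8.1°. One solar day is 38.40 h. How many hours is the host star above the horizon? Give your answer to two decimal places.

cos h₀ = −tan ϕ · tan δ = 1.6601 ≥ 1, so the host star never rises (polar night) and h₀ = 0.
Daylight = 2h₀/(2π) × 38.40 h = (0.0000/π) × 38.40 = 0.00 h.

0.00 h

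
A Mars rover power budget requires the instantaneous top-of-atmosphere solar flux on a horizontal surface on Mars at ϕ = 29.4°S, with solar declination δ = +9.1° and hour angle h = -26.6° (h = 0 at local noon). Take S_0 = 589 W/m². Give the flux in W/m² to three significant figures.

407 W/m²

cos θ_z = sin ϕ sin δ + cos ϕ cos δ cos h = -0.077640 + 0.769195 = 0.691555.
Flux = S_0 · cos θ_z = 589 × 0.691555 = 407.3 W/m².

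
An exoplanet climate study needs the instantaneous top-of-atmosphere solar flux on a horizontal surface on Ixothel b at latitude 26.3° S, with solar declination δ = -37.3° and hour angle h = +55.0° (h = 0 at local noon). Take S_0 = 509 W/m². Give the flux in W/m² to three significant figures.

345 W/m²

cos θ_z = sin ϕ sin δ + cos ϕ cos δ cos h = 0.268496 + 0.409035 = 0.677531.
Flux = S_0 · cos θ_z = 509 × 0.677531 = 344.9 W/m².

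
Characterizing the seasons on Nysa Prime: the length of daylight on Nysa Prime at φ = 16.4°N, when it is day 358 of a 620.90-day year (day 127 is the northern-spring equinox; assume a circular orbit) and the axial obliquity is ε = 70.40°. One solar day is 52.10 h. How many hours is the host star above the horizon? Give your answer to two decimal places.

30.61 h

Solar longitude: λ_s = 360° × (358 − 127)/620.90 = 133.935°.
sin δ = sin 70.40° × sin 133.935° = 0.67841, so δ = +42.719°.
cos H₀ = −tan φ · tan δ = −tan(+16.4°) × tan(+42.719°) = -0.2718, so H₀ = 1.8460 rad = 105.77°.
Daylight = 2H₀/(2π) × 52.10 h = (1.8460/π) × 52.10 = 30.61 h.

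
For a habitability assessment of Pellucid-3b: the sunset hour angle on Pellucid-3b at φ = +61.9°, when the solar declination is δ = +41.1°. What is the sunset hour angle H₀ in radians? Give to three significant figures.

Sunrise equation: cos H₀ = −tan φ · tan δ = -1.6338 ≤ −1, so the host star never sets (polar day) and H₀ = π.

H₀ = 3.14 rad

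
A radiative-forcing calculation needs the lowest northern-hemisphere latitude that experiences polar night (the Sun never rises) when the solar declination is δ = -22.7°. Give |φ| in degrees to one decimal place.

Polar night requires cos H₀ = −tan φ tan δ ≥ 1, i.e. tan φ tan δ ≤ −1.
The boundary is |tan φ| · |tan δ| = 1, so |φ| = 90° − |δ| = 90° − 22.7° = 67.3° in the northern hemisphere.

|φ| = 67.3°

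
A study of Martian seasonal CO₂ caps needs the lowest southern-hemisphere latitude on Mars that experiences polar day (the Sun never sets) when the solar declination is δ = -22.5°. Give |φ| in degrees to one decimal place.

|φ| = 67.5°

Polar day requires cos H₀ = −tan φ tan δ ≤ −1, i.e. tan φ tan δ ≥ 1.
The boundary is |tan φ| · |tan δ| = 1, so |φ| = 90° − |δ| = 90° − 22.5° = 67.5° in the southern hemisphere.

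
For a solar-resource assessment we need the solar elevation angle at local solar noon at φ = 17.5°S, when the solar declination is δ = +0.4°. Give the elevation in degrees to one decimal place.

At local noon the hour angle is zero, so the zenith angle equals |φ − δ| = |-17.5° − (+0.400°)| = 17.900°.
Elevation = 90° − 17.900° = 72.1°.

72.1°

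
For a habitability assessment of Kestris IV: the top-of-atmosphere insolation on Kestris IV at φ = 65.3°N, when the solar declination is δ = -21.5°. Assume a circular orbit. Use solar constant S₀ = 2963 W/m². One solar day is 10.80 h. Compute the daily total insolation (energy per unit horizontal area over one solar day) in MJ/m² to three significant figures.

cos H₀ = −tan(+65.3°) tan(-21.500°) = 0.8564, H₀ = 0.5425 rad.
Bracket: H₀ sin φ sin δ + cos φ cos δ sin H₀ = 0.5425×0.90851×-0.36650 + 0.41787×0.93042×0.51628 = -0.180636 + 0.200727 = 0.020091.
Q̄ = (S₀/π) × [bracket] = (2963/π) × 0.020091 = 18.949 W/m².
Daily total = Q̄ × 10.80 h × 3600 s/h = 18.949 × 10.80 × 3600 / 10⁶ = 0.7367 MJ/m².

0.737 MJ/m²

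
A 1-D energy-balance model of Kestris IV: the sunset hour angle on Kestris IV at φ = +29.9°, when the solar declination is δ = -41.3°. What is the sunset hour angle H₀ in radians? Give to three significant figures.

H₀ = 1.04 rad

cos H₀ = −tan φ · tan δ = −tan(+29.9°) × tan(-41.300°) = 0.5052, so H₀ = 1.0412 rad = 59.66°.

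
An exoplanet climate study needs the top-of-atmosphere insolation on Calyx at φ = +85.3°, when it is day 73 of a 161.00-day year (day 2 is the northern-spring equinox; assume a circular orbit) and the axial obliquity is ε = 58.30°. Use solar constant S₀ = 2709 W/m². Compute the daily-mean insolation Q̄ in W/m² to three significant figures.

Q̄ ≈ 832 W/m²

Solar longitude: λ_s = 360° × (73 − 2)/161.00 = 158.758°.
sin δ = sin 58.30° × sin 158.758° = 0.30826, so δ = +17.954°.
cos H₀ = −tan(+85.3°) tan(+17.954°) = -3.9414 ≤ −1 ⇒ polar day, H₀ = π.
Bracket: H₀ sin φ sin δ + cos φ cos δ sin H₀ = 3.1416×0.99664×0.30826 + 0.08194×0.95130×0.00000 = 0.965176 + 0.000000 = 0.965176.
Q̄ = (S₀/π) × [bracket] = (2709/π) × 0.965176 = 832.3 W/m².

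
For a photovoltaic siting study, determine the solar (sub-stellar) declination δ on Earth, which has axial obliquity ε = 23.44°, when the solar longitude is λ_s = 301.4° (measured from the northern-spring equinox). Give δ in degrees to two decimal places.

δ = -19.85°

sin δ = sin ε · sin λ_s = sin 23.44° × sin 301.4° = -0.339533.
δ = arcsin(-0.339533) = -19.85°.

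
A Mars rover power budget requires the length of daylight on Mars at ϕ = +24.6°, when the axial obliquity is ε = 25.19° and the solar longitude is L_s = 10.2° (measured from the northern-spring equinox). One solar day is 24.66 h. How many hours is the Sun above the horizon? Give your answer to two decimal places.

Solar declination: sin δ = sin ε · sin L_s = sin 25.19° × sin 10.2° = 0.07537, so δ = +4.323°.
cos h₀ = −tan ϕ · tan δ = −tan(+24.6°) × tan(+4.323°) = -0.0346, so h₀ = 1.6054 rad = 91.98°.
Daylight = 2h₀/(2π) × 24.66 h = (1.6054/π) × 24.66 = 12.60 h.

12.60 h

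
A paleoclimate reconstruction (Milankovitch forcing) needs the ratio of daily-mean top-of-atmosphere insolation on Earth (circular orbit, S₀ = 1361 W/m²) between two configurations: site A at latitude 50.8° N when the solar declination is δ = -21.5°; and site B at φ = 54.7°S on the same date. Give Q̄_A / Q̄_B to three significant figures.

— Configuration A (φ=+50.8°):
cos H₀ = −tan(+50.8°) tan(-21.500°) = 0.4830, H₀ = 1.0667 rad.
Bracket: H₀ sin φ sin δ + cos φ cos δ sin H₀ = 1.0667×0.77494×-0.36650 + 0.63203×0.93042×0.87563 = -0.302959 + 0.514917 = 0.211958.
Q̄ = (S₀/π) × [bracket] = (1361/π) × 0.211958 = 91.824 W/m².
— Configuration B (φ=-54.7°):
cos H₀ = −tan(-54.7°) tan(-21.500°) = -0.5563, H₀ = 2.1608 rad.
Bracket: H₀ sin φ sin δ + cos φ cos δ sin H₀ = 2.1608×-0.81614×-0.36650 + 0.57786×0.93042×0.83095 = 0.646328 + 0.446762 = 1.093090.
Q̄ = (S₀/π) × [bracket] = (1361/π) × 1.093090 = 473.55 W/m².
Ratio Q̄_A / Q̄_B = 91.824 / 473.55 = 0.1939.

Q̄_A / Q̄_B ≈ 0.194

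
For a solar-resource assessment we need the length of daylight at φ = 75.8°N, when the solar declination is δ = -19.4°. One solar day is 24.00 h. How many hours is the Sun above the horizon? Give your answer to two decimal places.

cos H₀ = −tan φ · tan δ = 1.3917 ≥ 1, so the Sun never rises (polar night) and H₀ = 0.
Daylight = 2H₀/(2π) × 24.00 h = (0.0000/π) × 24.00 = 0.00 h.

0.00 h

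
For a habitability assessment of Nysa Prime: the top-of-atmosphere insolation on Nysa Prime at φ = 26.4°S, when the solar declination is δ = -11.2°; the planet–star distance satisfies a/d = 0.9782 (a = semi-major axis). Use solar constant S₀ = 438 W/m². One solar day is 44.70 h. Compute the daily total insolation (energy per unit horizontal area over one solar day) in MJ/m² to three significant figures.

cos H₀ = −tan(-26.4°) tan(-11.200°) = -0.0983, H₀ = 1.6692 rad.
Bracket: H₀ sin φ sin δ + cos φ cos δ sin H₀ = 1.6692×-0.44464×-0.19423 + 0.89571×0.98096×0.99516 = 0.144156 + 0.874403 = 1.018559.
Inverse-square distance factor (a/d)² = 0.9782² = 0.956875.
Q̄ = (S₀/π) × 0.956875 × [bracket] = (438/π) × 0.956875 × 1.018559 = 135.88 W/m².
Daily total = Q̄ × 44.70 h × 3600 s/h = 135.88 × 44.70 × 3600 / 10⁶ = 21.87 MJ/m².

21.9 MJ/m²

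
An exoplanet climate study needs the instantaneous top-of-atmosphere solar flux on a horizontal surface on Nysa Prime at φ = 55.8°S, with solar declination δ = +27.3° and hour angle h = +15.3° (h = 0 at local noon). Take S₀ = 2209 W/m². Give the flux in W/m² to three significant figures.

cos θ_z = sin φ sin δ + cos φ cos δ cos h = -0.379340 + 0.481774 = 0.102434.
Flux = S₀ · cos θ_z = 2209 × 0.102434 = 226.3 W/m².

226 W/m²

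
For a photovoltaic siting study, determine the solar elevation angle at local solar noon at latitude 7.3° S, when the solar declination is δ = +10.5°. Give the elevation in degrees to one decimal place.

At local noon the hour angle is zero, so the zenith angle equals |φ − δ| = |-7.3° − (+10.500°)| = 17.800°.
Elevation = 90° − 17.800° = 72.2°.

72.2°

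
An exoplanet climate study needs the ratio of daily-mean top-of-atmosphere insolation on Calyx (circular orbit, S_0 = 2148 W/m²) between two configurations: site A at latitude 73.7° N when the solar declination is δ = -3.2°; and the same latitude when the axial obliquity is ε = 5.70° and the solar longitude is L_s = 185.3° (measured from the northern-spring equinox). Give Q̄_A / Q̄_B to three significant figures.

— Configuration A (ϕ=+73.7°):
cos h₀ = −tan(+73.7°) tan(-3.200°) = 0.1912, h₀ = 1.3784 rad.
Bracket: h₀ sin ϕ sin δ + cos ϕ cos δ sin h₀ = 1.3784×0.95981×-0.05582 + 0.28067×0.99844×0.98155 = -0.073850 + 0.275062 = 0.201212.
Q̄ = (S_0/π) × [bracket] = (2148/π) × 0.201212 = 137.57 W/m².
— Configuration B (ϕ=+73.7°):
Solar declination: sin δ = sin ε · sin L_s = sin 5.70° × sin 185.3° = -0.00917, so δ = -0.526°.
cos h₀ = −tan(+73.7°) tan(-0.526°) = 0.0314, h₀ = 1.5394 rad.
Bracket: h₀ sin ϕ sin δ + cos ϕ cos δ sin h₀ = 1.5394×0.95981×-0.00917 + 0.28067×0.99996×0.99951 = -0.013549 + 0.280521 = 0.266972.
Q̄ = (S_0/π) × [bracket] = (2148/π) × 0.266972 = 182.54 W/m².
Ratio Q̄_A / Q̄_B = 137.57 / 182.54 = 0.7536.

Q̄_A / Q̄_B ≈ 0.754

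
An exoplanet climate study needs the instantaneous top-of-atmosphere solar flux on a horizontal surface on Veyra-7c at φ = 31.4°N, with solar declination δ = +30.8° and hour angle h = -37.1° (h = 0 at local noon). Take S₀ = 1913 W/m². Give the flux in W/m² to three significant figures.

1.63e+03 W/m²

cos θ_z = sin φ sin δ + cos φ cos δ cos h = 0.266779 + 0.584761 = 0.851540.
Flux = S₀ · cos θ_z = 1913 × 0.851540 = 1629 W/m².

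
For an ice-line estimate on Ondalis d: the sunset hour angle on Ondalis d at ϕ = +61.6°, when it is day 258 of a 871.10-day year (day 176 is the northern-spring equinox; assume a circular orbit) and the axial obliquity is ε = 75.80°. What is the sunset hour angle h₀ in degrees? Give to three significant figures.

Solar longitude: L_s = 360° × (258 − 176)/871.10 = 33.888°.
sin δ = sin 75.80° × sin 33.888° = 0.54054, so δ = +32.720°.
Sunrise equation: cos h₀ = −tan ϕ · tan δ = -1.1883 ≤ −1, so the host star never sets (polar day) and h₀ = π.

h₀ = 180°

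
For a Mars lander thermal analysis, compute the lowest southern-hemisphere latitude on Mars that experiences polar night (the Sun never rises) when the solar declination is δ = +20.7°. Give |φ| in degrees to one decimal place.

Polar night requires cos H₀ = −tan φ tan δ ≥ 1, i.e. tan φ tan δ ≤ −1.
The boundary is |tan φ| · |tan δ| = 1, so |φ| = 90° − |δ| = 90° − 20.7° = 69.3° in the southern hemisphere.

|φ| = 69.3°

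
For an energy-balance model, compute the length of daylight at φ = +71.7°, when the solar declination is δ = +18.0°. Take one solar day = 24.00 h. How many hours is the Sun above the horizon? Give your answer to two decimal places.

cos H₀ = −tan φ · tan δ = −tan(+71.7°) × tan(+18.000°) = -0.9825, so H₀ = 2.9541 rad = 169.25°.
Daylight = 2H₀/(2π) × 24.00 h = (2.9541/π) × 24.00 = 22.57 h.

22.57 h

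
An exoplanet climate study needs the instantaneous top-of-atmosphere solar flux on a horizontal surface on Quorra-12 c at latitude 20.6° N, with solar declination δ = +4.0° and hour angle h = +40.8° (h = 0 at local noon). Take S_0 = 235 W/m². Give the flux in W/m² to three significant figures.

172 W/m²

cos θ_z = sin ϕ sin δ + cos ϕ cos δ cos h = 0.024543 + 0.706866 = 0.731409.
Flux = S_0 · cos θ_z = 235 × 0.731409 = 171.9 W/m².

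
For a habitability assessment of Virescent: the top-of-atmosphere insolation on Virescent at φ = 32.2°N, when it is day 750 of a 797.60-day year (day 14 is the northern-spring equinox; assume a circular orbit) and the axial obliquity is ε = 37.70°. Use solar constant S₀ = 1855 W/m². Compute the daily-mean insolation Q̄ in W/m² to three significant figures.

Solar longitude: λ_s = 360° × (750 − 14)/797.60 = 332.197°.
sin δ = sin 37.70° × sin 332.197° = -0.28524, so δ = -16.573°.
cos H₀ = −tan(+32.2°) tan(-16.573°) = 0.1874, H₀ = 1.3823 rad.
Bracket: H₀ sin φ sin δ + cos φ cos δ sin H₀ = 1.3823×0.53288×-0.28524 + 0.84619×0.95846×0.98228 = -0.210108 + 0.796668 = 0.586560.
Q̄ = (S₀/π) × [bracket] = (1855/π) × 0.586560 = 346.3 W/m².

Q̄ ≈ 346 W/m²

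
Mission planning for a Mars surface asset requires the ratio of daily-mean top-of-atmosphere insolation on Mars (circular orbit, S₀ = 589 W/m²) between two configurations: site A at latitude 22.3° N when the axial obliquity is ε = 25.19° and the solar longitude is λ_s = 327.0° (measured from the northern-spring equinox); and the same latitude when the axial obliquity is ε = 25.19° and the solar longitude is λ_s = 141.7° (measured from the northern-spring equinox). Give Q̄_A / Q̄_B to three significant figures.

Q̄_A / Q̄_B ≈ 0.726

— Configuration A (φ=+22.3°):
Solar declination: sin δ = sin ε · sin λ_s = sin 25.19° × sin 327.0° = -0.23181, so δ = -13.404°.
cos H₀ = −tan(+22.3°) tan(-13.404°) = 0.0977, H₀ = 1.4729 rad.
Bracket: H₀ sin φ sin δ + cos φ cos δ sin H₀ = 1.4729×0.37946×-0.23181 + 0.92521×0.97276×0.99521 = -0.129560 + 0.895696 = 0.766136.
Q̄ = (S₀/π) × [bracket] = (589/π) × 0.766136 = 143.64 W/m².
— Configuration B (φ=+22.3°):
Solar declination: sin δ = sin ε · sin λ_s = sin 25.19° × sin 141.7° = 0.26379, so δ = +15.295°.
cos H₀ = −tan(+22.3°) tan(+15.295°) = -0.1122, H₀ = 1.6832 rad.
Bracket: H₀ sin φ sin δ + cos φ cos δ sin H₀ = 1.6832×0.37946×0.26379 + 0.92521×0.96458×0.99369 = 0.168485 + 0.886808 = 1.055293.
Q̄ = (S₀/π) × [bracket] = (589/π) × 1.055293 = 197.85 W/m².
Ratio Q̄_A / Q̄_B = 143.64 / 197.85 = 0.7260.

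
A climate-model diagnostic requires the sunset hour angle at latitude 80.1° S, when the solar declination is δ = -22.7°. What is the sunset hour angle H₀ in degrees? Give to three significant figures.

Sunrise equation: cos H₀ = −tan φ · tan δ = -2.3968 ≤ −1, so the Sun never sets (polar day) and H₀ = π.

H₀ = 180°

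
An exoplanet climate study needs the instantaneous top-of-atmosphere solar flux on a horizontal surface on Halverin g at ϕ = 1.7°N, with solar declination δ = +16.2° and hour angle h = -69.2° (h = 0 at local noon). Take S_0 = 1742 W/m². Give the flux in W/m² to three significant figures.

608 W/m²

cos θ_z = sin ϕ sin δ + cos ϕ cos δ cos h = 0.008277 + 0.340857 = 0.349134.
Flux = S_0 · cos θ_z = 1742 × 0.349134 = 608.2 W/m².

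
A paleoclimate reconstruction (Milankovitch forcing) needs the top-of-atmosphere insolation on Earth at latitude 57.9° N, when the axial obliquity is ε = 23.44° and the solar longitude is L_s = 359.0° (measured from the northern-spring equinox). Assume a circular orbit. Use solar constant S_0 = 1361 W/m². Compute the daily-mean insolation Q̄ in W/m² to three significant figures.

Solar declination: sin δ = sin ε · sin L_s = sin 23.44° × sin 359.0° = -0.00694, so δ = -0.398°.
cos h₀ = −tan(+57.9°) tan(-0.398°) = 0.0111, h₀ = 1.5597 rad.
Bracket: h₀ sin ϕ sin δ + cos ϕ cos δ sin h₀ = 1.5597×0.84712×-0.00694 + 0.53140×0.99998×0.99994 = -0.009169 + 0.531357 = 0.522188.
Q̄ = (S_0/π) × [bracket] = (1361/π) × 0.522188 = 226.2 W/m².

Q̄ ≈ 226 W/m²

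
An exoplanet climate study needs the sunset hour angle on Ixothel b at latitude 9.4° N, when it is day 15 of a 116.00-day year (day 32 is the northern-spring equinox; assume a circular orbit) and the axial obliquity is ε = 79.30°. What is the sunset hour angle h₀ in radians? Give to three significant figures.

h₀ = 1.36 rad

Solar longitude: L_s = 360° × (15 − 32)/116.00 = -52.759°, i.e. -52.759° + 360° = 307.241°.
sin δ = sin 79.30° × sin 307.241° = -0.78225, so δ = -51.467°.
cos h₀ = −tan ϕ · tan δ = −tan(+9.4°) × tan(-51.467°) = 0.2079, so h₀ = 1.3614 rad = 78.00°.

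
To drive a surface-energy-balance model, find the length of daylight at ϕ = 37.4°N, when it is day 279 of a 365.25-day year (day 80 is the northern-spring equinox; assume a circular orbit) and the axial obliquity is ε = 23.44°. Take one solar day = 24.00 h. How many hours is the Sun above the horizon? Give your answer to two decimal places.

11.35 h

Solar longitude: L_s = 360° × (279 − 80)/365.25 = 196.140°.
sin δ = sin 23.44° × sin 196.140° = -0.11058, so δ = -6.349°.
cos h₀ = −tan ϕ · tan δ = −tan(+37.4°) × tan(-6.349°) = 0.0851, so h₀ = 1.4856 rad = 85.12°.
Daylight = 2h₀/(2π) × 24.00 h = (1.4856/π) × 24.00 = 11.35 h.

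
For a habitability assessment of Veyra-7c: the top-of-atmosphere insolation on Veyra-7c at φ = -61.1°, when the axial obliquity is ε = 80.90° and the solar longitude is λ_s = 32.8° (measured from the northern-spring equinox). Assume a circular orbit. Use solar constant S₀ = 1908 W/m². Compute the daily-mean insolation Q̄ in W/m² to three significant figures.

Solar declination: sin δ = sin ε · sin λ_s = sin 80.90° × sin 32.8° = 0.53489, so δ = +32.336°.
cos H₀ = −tan(-61.1°) tan(+32.336°) = 1.1468 ≥ 1 ⇒ polar night, H₀ = 0 and Q̄ = 0.

Q̄ ≈ 0.00 W/m²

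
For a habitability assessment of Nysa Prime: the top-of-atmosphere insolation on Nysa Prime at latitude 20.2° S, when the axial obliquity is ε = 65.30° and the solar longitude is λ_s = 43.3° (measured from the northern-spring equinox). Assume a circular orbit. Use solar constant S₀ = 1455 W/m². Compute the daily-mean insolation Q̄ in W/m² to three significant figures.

Q̄ ≈ 198 W/m²

Solar declination: sin δ = sin ε · sin λ_s = sin 65.30° × sin 43.3° = 0.62307, so δ = +38.541°.
cos H₀ = −tan(-20.2°) tan(+38.541°) = 0.2931, H₀ = 1.2733 rad.
Bracket: H₀ sin φ sin δ + cos φ cos δ sin H₀ = 1.2733×-0.34530×0.62307 + 0.93849×0.78216×0.95608 = -0.273945 + 0.701810 = 0.427865.
Q̄ = (S₀/π) × [bracket] = (1455/π) × 0.427865 = 198.2 W/m².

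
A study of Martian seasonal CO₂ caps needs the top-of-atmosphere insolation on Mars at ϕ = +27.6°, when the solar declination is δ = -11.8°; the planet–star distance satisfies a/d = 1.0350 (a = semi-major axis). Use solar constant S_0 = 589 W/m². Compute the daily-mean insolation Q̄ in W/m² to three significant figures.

Q̄ ≈ 145 W/m²

cos h₀ = −tan(+27.6°) tan(-11.800°) = 0.1092, h₀ = 1.4614 rad.
Bracket: h₀ sin ϕ sin δ + cos ϕ cos δ sin h₀ = 1.4614×0.46330×-0.20450 + 0.88620×0.97887×0.99402 = -0.138460 + 0.862287 = 0.723827.
Inverse-square distance factor (a/d)² = 1.0350² = 1.071225.
Q̄ = (S_0/π) × 1.071225 × [bracket] = (589/π) × 1.071225 × 0.723827 = 145.4 W/m².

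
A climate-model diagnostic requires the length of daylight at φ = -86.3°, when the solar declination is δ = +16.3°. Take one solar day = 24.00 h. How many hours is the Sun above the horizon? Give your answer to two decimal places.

cos H₀ = −tan φ · tan δ = 4.5219 ≥ 1, so the Sun never rises (polar night) and H₀ = 0.
Daylight = 2H₀/(2π) × 24.00 h = (0.0000/π) × 24.00 = 0.00 h.

0.00 h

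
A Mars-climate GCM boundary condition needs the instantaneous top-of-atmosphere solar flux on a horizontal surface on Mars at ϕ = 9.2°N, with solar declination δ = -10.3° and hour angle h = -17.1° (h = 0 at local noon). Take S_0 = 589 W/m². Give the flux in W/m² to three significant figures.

530 W/m²

cos θ_z = sin ϕ sin δ + cos ϕ cos δ cos h = -0.028587 + 0.928294 = 0.899707.
Flux = S_0 · cos θ_z = 589 × 0.899707 = 529.9 W/m².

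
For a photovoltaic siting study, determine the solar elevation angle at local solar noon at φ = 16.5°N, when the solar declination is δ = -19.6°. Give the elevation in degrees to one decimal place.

At local noon the hour angle is zero, so the zenith angle equals |φ − δ| = |+16.5° − (-19.600°)| = 36.100°.
Elevation = 90° − 36.100° = 53.9°.

53.9°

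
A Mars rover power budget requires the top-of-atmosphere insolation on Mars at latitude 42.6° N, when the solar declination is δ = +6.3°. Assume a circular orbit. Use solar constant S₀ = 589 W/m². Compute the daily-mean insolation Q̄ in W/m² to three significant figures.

Q̄ ≈ 160 W/m²

cos H₀ = −tan(+42.6°) tan(+6.300°) = -0.1015, H₀ = 1.6725 rad.
Bracket: H₀ sin φ sin δ + cos φ cos δ sin H₀ = 1.6725×0.67688×0.10973 + 0.73610×0.99396×0.99483 = 0.124223 + 0.727871 = 0.852094.
Q̄ = (S₀/π) × [bracket] = (589/π) × 0.852094 = 159.8 W/m².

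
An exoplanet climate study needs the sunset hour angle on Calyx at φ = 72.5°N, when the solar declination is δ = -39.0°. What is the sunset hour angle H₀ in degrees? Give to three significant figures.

cos H₀ = −tan φ · tan δ = 2.5683 ≥ 1, so the host star never rises (polar night) and H₀ = 0.

H₀ = 0.00°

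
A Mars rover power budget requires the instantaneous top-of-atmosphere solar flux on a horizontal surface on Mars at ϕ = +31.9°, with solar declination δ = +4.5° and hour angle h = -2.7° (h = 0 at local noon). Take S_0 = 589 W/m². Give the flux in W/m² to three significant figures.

cos θ_z = sin ϕ sin δ + cos ϕ cos δ cos h = 0.041461 + 0.845415 = 0.886876.
Flux = S_0 · cos θ_z = 589 × 0.886876 = 522.4 W/m².

522 W/m²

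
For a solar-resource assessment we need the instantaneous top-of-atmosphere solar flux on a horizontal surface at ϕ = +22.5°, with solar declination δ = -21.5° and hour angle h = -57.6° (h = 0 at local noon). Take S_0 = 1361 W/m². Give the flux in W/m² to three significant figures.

cos θ_z = sin ϕ sin δ + cos ϕ cos δ cos h = -0.140254 + 0.460593 = 0.320339.
Flux = S_0 · cos θ_z = 1361 × 0.320339 = 436.0 W/m².

436 W/m²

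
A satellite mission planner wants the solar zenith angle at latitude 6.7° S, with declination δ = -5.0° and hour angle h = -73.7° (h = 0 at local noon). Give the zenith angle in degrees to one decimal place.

cos θ_z = sin ϕ sin δ + cos ϕ cos δ cos h = 0.010169 + 0.277689 = 0.287858.
θ_z = arccos(0.287858) = 73.3°.

θ_z = 73.3°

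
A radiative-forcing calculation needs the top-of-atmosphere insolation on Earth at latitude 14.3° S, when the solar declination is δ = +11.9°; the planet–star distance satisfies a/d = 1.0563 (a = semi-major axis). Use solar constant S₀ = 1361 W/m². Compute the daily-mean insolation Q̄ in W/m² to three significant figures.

Q̄ ≈ 420 W/m²

cos H₀ = −tan(-14.3°) tan(+11.900°) = 0.0537, H₀ = 1.5171 rad.
Bracket: H₀ sin φ sin δ + cos φ cos δ sin H₀ = 1.5171×-0.24700×0.20620 + 0.96902×0.97851×0.99856 = -0.077268 + 0.946830 = 0.869562.
Inverse-square distance factor (a/d)² = 1.0563² = 1.115770.
Q̄ = (S₀/π) × 1.115770 × [bracket] = (1361/π) × 1.115770 × 0.869562 = 420.3 W/m².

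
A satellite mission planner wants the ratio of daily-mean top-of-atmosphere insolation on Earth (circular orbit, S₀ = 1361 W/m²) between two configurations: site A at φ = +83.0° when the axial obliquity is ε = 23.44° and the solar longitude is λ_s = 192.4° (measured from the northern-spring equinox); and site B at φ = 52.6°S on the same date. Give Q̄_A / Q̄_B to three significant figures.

— Configuration A (φ=+83.0°):
Solar declination: sin δ = sin ε · sin λ_s = sin 23.44° × sin 192.4° = -0.08542, so δ = -4.900°.
cos H₀ = −tan(+83.0°) tan(-4.900°) = 0.6982, H₀ = 0.7979 rad.
Bracket: H₀ sin φ sin δ + cos φ cos δ sin H₀ = 0.7979×0.99255×-0.08542 + 0.12187×0.99635×0.71587 = -0.067649 + 0.086925 = 0.019276.
Q̄ = (S₀/π) × [bracket] = (1361/π) × 0.019276 = 8.3507 W/m².
— Configuration B (φ=-52.6°):
cos H₀ = −tan(-52.6°) tan(-4.900°) = -0.1121, H₀ = 1.6832 rad.
Bracket: H₀ sin φ sin δ + cos φ cos δ sin H₀ = 1.6832×-0.79441×-0.08542 + 0.60738×0.99635×0.99369 = 0.114219 + 0.601344 = 0.715563.
Q̄ = (S₀/π) × [bracket] = (1361/π) × 0.715563 = 310.00 W/m².
Ratio Q̄_A / Q̄_B = 8.3507 / 310.00 = 0.02694.

Q̄_A / Q̄_B ≈ 0.0269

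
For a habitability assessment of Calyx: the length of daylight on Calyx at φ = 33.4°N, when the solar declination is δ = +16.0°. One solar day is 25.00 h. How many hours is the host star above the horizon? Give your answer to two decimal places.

cos H₀ = −tan φ · tan δ = −tan(+33.4°) × tan(+16.000°) = -0.1891, so H₀ = 1.7610 rad = 100.90°.
Daylight = 2H₀/(2π) × 25.00 h = (1.7610/π) × 25.00 = 14.01 h.

14.01 h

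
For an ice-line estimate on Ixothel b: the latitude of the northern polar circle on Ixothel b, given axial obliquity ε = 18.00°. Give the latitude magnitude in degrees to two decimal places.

The polar circle is the lowest latitude that experiences at least one full rotation of continuous daylight at the northern-summer solstice; it lies at |ϕ| = 90° − ε = 90° − 18.00° = 72.00°.

72.00°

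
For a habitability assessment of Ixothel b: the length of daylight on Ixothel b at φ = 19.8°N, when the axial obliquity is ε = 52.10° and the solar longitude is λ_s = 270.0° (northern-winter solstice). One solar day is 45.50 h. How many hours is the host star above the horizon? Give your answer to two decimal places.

Solar declination: sin δ = sin ε · sin λ_s = sin 52.10° × sin 270.0° = -0.78908, so δ = -52.100°.
cos H₀ = −tan φ · tan δ = −tan(+19.8°) × tan(-52.100°) = 0.4625, so H₀ = 1.0900 rad = 62.45°.
Daylight = 2H₀/(2π) × 45.50 h = (1.0900/π) × 45.50 = 15.79 h.

15.79 h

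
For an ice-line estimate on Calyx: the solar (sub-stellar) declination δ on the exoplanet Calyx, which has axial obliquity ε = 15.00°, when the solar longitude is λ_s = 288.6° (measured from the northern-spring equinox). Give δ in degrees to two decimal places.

δ = -14.20°

sin δ = sin ε · sin λ_s = sin 15.00° × sin 288.6° = -0.245301.
δ = arcsin(-0.245301) = -14.20°.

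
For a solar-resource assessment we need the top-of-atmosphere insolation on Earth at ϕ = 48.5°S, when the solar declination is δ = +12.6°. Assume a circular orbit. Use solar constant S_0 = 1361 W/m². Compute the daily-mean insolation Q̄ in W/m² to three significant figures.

cos h₀ = −tan(-48.5°) tan(+12.600°) = 0.2527, h₀ = 1.3154 rad.
Bracket: h₀ sin ϕ sin δ + cos ϕ cos δ sin h₀ = 1.3154×-0.74896×0.21814 + 0.66262×0.97592×0.96756 = -0.214908 + 0.625686 = 0.410778.
Q̄ = (S_0/π) × [bracket] = (1361/π) × 0.410778 = 178.0 W/m².

Q̄ ≈ 178 W/m²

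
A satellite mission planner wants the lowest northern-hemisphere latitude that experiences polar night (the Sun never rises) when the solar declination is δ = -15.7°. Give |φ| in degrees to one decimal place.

|φ| = 74.3°

Polar night requires cos H₀ = −tan φ tan δ ≥ 1, i.e. tan φ tan δ ≤ −1.
The boundary is |tan φ| · |tan δ| = 1, so |φ| = 90° − |δ| = 90° − 15.7° = 74.3° in the northern hemisphere.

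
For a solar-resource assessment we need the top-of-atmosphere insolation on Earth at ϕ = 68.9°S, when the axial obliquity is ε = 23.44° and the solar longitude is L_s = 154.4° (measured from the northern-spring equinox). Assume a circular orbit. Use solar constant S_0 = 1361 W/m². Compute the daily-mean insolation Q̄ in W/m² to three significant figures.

Solar declination: sin δ = sin ε · sin L_s = sin 23.44° × sin 154.4° = 0.17188, so δ = +9.897°.
cos h₀ = −tan(-68.9°) tan(+9.897°) = 0.4522, h₀ = 1.1016 rad.
Bracket: h₀ sin ϕ sin δ + cos ϕ cos δ sin h₀ = 1.1016×-0.93295×0.17188 + 0.36000×0.98512×0.89194 = -0.176648 + 0.316320 = 0.139672.
Q̄ = (S_0/π) × [bracket] = (1361/π) × 0.139672 = 60.51 W/m².

Q̄ ≈ 60.5 W/m²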